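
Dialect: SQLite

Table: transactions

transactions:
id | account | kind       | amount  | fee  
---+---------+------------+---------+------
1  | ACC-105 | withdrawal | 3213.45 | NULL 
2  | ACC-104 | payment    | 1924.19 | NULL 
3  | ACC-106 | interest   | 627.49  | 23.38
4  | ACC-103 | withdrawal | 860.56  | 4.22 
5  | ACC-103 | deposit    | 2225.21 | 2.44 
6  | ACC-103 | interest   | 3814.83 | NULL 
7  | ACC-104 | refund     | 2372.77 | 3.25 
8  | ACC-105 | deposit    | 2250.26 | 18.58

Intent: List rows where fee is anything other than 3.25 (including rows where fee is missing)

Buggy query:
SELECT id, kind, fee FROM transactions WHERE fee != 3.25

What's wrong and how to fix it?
Bug: Inequality against NULL is unknown, not true; rows with NULL are dropped

Fix: Handle NULL separately with IS NULL alongside the inequality

Corrected query:
SELECT id, kind, fee FROM transactions WHERE fee != 3.25 OR fee IS NULL

Result:
id | kind       | fee  
---+------------+------
1  | withdrawal | NULL 
2  | payment    | NULL 
3  | interest   | 23.38
4  | withdrawal | 4.22 
5  | deposit    | 2.44 
6  | interest   | NULL 
8  | deposit    | 18.58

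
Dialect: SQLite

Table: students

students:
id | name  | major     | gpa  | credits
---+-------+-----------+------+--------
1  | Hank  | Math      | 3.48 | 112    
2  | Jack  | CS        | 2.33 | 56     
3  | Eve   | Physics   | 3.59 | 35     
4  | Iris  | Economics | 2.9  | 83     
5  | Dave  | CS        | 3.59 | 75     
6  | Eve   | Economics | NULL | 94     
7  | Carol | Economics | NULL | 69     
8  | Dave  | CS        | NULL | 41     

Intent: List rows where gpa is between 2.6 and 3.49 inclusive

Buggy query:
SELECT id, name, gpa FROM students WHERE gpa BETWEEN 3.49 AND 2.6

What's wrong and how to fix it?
Bug: BETWEEN expects the lower bound first; with 3.49 AND 2.6 the range is empty

Fix: Write BETWEEN 2.6 AND 3.49

Corrected query:
SELECT id, name, gpa FROM students WHERE gpa BETWEEN 2.6 AND 3.49

Result:
id | name | gpa 
---+------+-----
1  | Hank | 3.48
4  | Iris | 2.9 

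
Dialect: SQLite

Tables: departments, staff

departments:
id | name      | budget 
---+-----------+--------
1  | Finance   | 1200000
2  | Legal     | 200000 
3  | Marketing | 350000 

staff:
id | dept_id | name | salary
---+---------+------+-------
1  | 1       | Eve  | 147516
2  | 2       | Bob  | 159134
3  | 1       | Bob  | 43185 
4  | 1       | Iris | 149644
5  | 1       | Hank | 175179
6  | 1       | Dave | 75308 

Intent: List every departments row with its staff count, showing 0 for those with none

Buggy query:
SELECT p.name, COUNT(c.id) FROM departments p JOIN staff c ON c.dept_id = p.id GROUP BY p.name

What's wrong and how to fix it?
Bug: An inner join excludes parents with zero children

Fix: Switch to LEFT JOIN to retain unmatched parent rows

Corrected query:
SELECT p.name, COUNT(c.id) FROM departments p LEFT JOIN staff c ON c.dept_id = p.id GROUP BY p.name

Result:
name      | COUNT(c.id)
----------+------------
Finance   | 5          
Legal     | 1          
Marketing | 0          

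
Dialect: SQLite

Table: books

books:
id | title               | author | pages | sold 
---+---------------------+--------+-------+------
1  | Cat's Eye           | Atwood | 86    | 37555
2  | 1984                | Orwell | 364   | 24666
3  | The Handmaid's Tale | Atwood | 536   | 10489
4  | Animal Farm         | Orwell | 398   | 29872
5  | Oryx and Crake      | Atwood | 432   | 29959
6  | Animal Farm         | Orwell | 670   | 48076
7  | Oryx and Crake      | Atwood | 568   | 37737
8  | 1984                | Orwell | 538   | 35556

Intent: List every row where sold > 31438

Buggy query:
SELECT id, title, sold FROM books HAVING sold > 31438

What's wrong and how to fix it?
Bug: This is a non-aggregate query (no GROUP BY, no aggregates), so in SQLite the HAVING clause is invalid here; a row-level condition belongs in WHERE

Fix: Replace HAVING with WHERE since the condition applies to individual rows

Corrected query:
SELECT id, title, sold FROM books WHERE sold > 31438

Result:
id | title          | sold 
---+----------------+------
1  | Cat's Eye      | 37555
6  | Animal Farm    | 48076
7  | Oryx and Crake | 37737
8  | 1984           | 35556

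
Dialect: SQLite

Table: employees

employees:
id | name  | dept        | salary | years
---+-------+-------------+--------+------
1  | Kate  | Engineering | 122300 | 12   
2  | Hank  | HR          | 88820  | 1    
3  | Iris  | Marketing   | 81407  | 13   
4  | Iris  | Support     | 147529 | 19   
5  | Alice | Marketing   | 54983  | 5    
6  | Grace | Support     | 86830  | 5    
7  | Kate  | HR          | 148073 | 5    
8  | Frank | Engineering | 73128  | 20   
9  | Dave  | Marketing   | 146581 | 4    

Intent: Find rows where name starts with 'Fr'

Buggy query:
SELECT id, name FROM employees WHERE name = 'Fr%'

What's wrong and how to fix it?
Bug: Wildcards only work with LIKE; '=' treats '%' as a literal character

Fix: Use LIKE for wildcard pattern matching

Corrected query:
SELECT id, name FROM employees WHERE name LIKE 'Fr%'

Result:
id | name 
---+------
8  | Frank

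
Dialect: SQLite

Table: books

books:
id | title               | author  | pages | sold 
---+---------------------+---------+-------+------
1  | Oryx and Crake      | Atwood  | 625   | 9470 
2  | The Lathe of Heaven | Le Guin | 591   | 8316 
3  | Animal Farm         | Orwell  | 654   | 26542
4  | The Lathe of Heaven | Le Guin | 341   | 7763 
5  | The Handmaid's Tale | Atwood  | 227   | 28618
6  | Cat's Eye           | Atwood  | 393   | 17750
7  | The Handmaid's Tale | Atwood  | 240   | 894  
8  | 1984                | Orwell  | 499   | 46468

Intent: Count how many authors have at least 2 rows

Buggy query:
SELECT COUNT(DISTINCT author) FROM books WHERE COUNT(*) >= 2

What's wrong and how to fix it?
Bug: COUNT(*) cannot appear in WHERE; the per-group count doesn't exist yet

Fix: Use a subquery that GROUPs and filters with HAVING, then count its rows

Corrected query:
SELECT COUNT(*) FROM (SELECT author FROM books GROUP BY author HAVING COUNT(*) >= 2)

Result:
COUNT(*)
--------
3       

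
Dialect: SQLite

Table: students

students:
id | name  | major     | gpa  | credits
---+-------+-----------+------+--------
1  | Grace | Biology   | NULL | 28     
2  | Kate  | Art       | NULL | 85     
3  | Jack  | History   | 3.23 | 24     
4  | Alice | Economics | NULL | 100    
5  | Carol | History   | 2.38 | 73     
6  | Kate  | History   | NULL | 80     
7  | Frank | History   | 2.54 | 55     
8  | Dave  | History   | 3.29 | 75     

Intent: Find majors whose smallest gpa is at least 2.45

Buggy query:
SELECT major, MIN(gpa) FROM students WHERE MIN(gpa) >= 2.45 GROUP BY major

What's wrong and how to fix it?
Bug: MIN() in WHERE is a misuse of aggregate

Fix: Replace WHERE with HAVING after the GROUP BY

Corrected query:
SELECT major, MIN(gpa) FROM students GROUP BY major HAVING MIN(gpa) >= 2.45

Result:
(no rows)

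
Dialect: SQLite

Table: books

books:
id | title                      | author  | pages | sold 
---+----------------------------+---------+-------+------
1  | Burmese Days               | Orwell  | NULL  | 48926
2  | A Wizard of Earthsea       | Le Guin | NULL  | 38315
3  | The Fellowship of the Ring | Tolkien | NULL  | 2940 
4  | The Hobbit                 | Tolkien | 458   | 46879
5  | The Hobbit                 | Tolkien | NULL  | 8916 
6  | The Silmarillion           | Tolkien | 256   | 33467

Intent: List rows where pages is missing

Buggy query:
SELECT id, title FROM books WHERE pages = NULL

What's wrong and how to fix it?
Bug: Comparing to NULL with '=' never matches; NULL = NULL is unknown, not true

Fix: Replace '= NULL' with 'IS NULL'

Corrected query:
SELECT id, title FROM books WHERE pages IS NULL

Result:
id | title                     
---+---------------------------
1  | Burmese Days              
2  | A Wizard of Earthsea      
3  | The Fellowship of the Ring
5  | The Hobbit                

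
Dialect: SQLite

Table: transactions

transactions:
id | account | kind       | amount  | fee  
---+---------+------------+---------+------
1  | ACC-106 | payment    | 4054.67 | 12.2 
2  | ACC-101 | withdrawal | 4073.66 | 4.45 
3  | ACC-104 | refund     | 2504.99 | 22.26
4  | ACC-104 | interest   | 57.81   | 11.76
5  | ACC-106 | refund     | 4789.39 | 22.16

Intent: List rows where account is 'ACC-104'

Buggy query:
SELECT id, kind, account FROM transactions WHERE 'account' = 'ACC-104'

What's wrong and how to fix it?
Bug: 'account' in single quotes is a string literal, not the column; the comparison is literal-vs-literal and never true

Fix: Remove the quotes around the column name (or use double quotes for an identifier)

Corrected query:
SELECT id, kind, account FROM transactions WHERE account = 'ACC-104'

Result:
id | kind     | account
---+----------+--------
3  | refund   | ACC-104
4  | interest | ACC-104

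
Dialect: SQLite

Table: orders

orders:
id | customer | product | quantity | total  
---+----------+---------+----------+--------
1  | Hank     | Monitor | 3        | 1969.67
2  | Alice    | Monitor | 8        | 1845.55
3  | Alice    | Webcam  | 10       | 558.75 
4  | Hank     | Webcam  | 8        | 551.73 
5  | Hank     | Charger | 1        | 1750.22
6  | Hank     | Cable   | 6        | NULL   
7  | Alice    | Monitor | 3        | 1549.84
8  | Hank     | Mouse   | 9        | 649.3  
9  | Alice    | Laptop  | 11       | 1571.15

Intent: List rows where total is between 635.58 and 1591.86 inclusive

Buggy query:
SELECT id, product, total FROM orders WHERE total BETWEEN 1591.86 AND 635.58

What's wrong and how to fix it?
Bug: The bounds are reversed; BETWEEN a AND b requires a <= b to match anything

Fix: Swap the bounds so the smaller value comes first

Corrected query:
SELECT id, product, total FROM orders WHERE total BETWEEN 635.58 AND 1591.86

Result:
id | product | total  
---+---------+--------
7  | Monitor | 1549.84
8  | Mouse   | 649.3  
9  | Laptop  | 1571.15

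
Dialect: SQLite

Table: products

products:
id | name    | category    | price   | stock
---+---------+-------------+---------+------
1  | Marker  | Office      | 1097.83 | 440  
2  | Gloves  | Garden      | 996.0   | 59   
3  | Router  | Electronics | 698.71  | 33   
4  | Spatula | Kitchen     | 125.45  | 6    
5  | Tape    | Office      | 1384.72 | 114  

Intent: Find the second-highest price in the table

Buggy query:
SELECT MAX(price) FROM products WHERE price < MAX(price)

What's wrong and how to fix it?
Bug: The inner MAX is an aggregate inside WHERE, which is not allowed

Fix: Put the inner MAX in a scalar subquery

Corrected query:
SELECT MAX(price) FROM products WHERE price < (SELECT MAX(price) FROM products)

Result:
MAX(price)
----------
1097.83   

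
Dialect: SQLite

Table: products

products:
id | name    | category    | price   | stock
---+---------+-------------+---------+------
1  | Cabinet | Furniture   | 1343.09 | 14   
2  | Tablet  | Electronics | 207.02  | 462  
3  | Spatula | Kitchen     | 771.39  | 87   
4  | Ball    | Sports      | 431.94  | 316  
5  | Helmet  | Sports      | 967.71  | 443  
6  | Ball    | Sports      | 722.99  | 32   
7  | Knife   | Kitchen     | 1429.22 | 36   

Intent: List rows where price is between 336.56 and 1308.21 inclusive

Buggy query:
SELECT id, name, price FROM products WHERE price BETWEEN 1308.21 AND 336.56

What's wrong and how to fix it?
Bug: The bounds are reversed; BETWEEN a AND b requires a <= b to match anything

Fix: Swap the bounds so the smaller value comes first

Corrected query:
SELECT id, name, price FROM products WHERE price BETWEEN 336.56 AND 1308.21

Result:
id | name    | price 
---+---------+-------
3  | Spatula | 771.39
4  | Ball    | 431.94
5  | Helmet  | 967.71
6  | Ball    | 722.99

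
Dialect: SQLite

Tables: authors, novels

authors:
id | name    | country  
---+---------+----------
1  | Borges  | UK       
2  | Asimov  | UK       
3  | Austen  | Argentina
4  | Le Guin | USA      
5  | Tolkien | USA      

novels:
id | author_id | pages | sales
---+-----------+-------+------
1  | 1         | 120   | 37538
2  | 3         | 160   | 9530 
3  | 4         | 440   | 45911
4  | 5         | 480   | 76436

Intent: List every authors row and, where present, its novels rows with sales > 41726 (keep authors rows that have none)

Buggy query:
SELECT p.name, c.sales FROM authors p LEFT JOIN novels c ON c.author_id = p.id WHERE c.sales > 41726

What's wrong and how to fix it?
Bug: Filtering c.sales in WHERE discards the NULL rows produced by LEFT JOIN, turning it into an inner join

Fix: Put 'c.sales > 41726' in the JOIN's ON clause instead of WHERE

Corrected query:
SELECT p.name, c.sales FROM authors p LEFT JOIN novels c ON c.author_id = p.id AND c.sales > 41726

Result:
name    | sales
--------+------
Borges  | NULL 
Asimov  | NULL 
Austen  | NULL 
Le Guin | 45911
Tolkien | 76436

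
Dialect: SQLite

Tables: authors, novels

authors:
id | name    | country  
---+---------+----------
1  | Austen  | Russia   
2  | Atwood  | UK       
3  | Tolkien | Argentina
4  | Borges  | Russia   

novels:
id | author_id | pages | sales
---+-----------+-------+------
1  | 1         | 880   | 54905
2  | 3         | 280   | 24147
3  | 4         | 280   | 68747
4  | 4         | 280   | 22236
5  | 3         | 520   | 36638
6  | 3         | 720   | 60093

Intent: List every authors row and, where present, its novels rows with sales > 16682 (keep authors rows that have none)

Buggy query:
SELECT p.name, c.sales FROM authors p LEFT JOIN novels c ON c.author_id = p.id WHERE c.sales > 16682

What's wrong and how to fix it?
Bug: Filtering c.sales in WHERE discards the NULL rows produced by LEFT JOIN, turning it into an inner join

Fix: Put 'c.sales > 16682' in the JOIN's ON clause instead of WHERE

Corrected query:
SELECT p.name, c.sales FROM authors p LEFT JOIN novels c ON c.author_id = p.id AND c.sales > 16682

Result:
name    | sales
--------+------
Austen  | 54905
Atwood  | NULL 
Tolkien | 24147
Tolkien | 36638
Tolkien | 60093
Borges  | 22236
Borges  | 68747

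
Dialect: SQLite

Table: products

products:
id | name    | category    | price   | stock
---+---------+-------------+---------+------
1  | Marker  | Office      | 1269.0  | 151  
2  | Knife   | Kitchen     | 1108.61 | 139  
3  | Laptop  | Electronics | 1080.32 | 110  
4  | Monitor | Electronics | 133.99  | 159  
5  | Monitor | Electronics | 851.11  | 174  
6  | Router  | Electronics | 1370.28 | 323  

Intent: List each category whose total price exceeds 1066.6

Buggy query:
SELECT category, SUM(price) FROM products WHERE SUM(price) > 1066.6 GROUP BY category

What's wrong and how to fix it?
Bug: SUM(price) is an aggregate, but WHERE filters rows before aggregation

Fix: Move the aggregate condition to a HAVING clause

Corrected query:
SELECT category, SUM(price) FROM products GROUP BY category HAVING SUM(price) > 1066.6

Result:
category    | SUM(price)
------------+-----------
Electronics | 3435.7    
Kitchen     | 1108.61   
Office      | 1269      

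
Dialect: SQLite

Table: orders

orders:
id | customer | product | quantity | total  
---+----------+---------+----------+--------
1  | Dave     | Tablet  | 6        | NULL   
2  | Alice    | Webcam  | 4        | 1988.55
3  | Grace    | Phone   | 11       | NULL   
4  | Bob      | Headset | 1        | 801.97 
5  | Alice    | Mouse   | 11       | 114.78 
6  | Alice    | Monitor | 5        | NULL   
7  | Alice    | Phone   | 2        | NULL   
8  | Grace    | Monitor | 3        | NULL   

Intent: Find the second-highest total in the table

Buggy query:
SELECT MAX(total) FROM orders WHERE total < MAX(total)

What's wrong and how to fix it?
Bug: MAX(total) on the right of the comparison is an aggregate-in-WHERE error

Fix: Compute the overall MAX in a subquery, then take MAX of rows below it

Corrected query:
SELECT MAX(total) FROM orders WHERE total < (SELECT MAX(total) FROM orders)

Result:
MAX(total)
----------
801.97    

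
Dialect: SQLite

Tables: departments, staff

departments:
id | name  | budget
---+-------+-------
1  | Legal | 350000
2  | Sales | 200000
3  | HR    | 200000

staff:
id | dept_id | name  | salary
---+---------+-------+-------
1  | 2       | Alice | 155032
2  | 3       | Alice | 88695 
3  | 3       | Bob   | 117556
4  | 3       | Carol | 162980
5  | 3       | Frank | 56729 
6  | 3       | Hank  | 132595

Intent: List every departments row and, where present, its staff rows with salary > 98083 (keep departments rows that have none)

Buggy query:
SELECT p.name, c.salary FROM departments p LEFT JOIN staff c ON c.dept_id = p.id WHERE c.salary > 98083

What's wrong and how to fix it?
Bug: A WHERE condition on the right-hand table after LEFT JOIN drops unmatched parents

Fix: Put 'c.salary > 98083' in the JOIN's ON clause instead of WHERE

Corrected query:
SELECT p.name, c.salary FROM departments p LEFT JOIN staff c ON c.dept_id = p.id AND c.salary > 98083

Result:
name  | salary
------+-------
Legal | NULL  
Sales | 155032
HR    | 117556
HR    | 132595
HR    | 162980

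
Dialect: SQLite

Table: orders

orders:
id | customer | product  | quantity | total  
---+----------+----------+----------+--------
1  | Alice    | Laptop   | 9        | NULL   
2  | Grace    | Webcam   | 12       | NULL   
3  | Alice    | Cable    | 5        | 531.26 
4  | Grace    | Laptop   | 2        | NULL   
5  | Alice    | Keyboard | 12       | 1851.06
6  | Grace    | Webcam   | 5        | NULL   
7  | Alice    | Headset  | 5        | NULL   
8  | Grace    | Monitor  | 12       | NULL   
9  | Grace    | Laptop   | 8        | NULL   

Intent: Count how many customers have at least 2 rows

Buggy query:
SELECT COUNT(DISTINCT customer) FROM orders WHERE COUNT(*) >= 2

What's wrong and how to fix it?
Bug: COUNT(*) cannot appear in WHERE; the per-group count doesn't exist yet

Fix: Group first with HAVING COUNT(*) >= 2, then COUNT the resulting groups

Corrected query:
SELECT COUNT(*) FROM (SELECT customer FROM orders GROUP BY customer HAVING COUNT(*) >= 2)

Result:
COUNT(*)
--------
2       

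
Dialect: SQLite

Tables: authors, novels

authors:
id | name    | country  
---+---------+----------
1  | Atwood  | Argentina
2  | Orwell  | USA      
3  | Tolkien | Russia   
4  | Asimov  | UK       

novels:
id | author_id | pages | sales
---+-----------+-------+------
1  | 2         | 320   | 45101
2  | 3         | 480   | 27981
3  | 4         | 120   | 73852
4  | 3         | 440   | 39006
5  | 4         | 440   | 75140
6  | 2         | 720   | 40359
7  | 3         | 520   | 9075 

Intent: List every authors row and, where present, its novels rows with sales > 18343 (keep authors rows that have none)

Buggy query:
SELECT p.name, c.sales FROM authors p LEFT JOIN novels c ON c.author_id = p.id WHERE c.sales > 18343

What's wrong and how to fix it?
Bug: A WHERE condition on the right-hand table after LEFT JOIN drops unmatched parents

Fix: Move the right-table condition into the ON clause so unmatched parents are kept

Corrected query:
SELECT p.name, c.sales FROM authors p LEFT JOIN novels c ON c.author_id = p.id AND c.sales > 18343

Result:
name    | sales
--------+------
Atwood  | NULL 
Orwell  | 40359
Orwell  | 45101
Tolkien | 27981
Tolkien | 39006
Asimov  | 73852
Asimov  | 75140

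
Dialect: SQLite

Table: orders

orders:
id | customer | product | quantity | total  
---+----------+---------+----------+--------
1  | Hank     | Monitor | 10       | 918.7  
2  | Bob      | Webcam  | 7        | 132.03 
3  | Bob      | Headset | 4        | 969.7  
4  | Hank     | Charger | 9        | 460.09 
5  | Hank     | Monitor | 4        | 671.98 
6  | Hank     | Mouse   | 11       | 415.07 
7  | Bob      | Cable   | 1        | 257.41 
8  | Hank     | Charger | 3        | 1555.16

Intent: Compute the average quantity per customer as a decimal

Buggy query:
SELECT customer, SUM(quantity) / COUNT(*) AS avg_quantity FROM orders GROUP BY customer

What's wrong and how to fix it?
Bug: SUM(quantity) and COUNT(*) are both integers; the division truncates the fractional part

Fix: Multiply by 1.0 (or CAST to REAL) to force floating-point division

Corrected query:
SELECT customer, SUM(quantity) * 1.0 / COUNT(*) AS avg_quantity FROM orders GROUP BY customer

Result:
customer | avg_quantity
---------+-------------
Bob      | 4           
Hank     | 7.4         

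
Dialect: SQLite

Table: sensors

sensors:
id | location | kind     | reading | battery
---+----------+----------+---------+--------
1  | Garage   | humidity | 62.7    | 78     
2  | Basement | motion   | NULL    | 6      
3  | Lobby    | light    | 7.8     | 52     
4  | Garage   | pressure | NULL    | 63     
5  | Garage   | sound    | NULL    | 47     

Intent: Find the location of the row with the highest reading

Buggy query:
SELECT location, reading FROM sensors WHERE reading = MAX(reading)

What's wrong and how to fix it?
Bug: MAX(reading) is an aggregate and cannot be used directly in WHERE

Fix: Wrap MAX in a scalar subquery so WHERE compares against a single value

Corrected query:
SELECT location, reading FROM sensors WHERE reading = (SELECT MAX(reading) FROM sensors)

Result:
location | reading
---------+--------
Garage   | 62.7   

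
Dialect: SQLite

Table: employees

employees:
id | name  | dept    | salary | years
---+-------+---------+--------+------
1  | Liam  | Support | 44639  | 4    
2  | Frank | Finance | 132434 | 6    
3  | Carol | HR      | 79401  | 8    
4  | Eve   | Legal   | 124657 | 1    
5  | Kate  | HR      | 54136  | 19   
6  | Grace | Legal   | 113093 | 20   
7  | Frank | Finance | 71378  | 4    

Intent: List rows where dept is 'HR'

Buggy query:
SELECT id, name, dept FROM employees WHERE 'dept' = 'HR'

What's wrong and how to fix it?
Bug: Single quotes denote string literals in SQL; the column name is being compared as a constant string

Fix: Reference the column as dept without single quotes

Corrected query:
SELECT id, name, dept FROM employees WHERE dept = 'HR'

Result:
id | name  | dept
---+-------+-----
3  | Carol | HR  
5  | Kate  | HR  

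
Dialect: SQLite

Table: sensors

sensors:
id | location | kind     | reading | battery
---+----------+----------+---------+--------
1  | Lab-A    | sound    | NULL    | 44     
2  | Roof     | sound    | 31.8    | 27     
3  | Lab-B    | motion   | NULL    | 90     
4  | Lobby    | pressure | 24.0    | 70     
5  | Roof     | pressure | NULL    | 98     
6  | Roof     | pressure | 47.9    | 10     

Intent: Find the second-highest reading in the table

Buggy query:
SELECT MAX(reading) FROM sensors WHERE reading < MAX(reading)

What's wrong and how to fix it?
Bug: The inner MAX is an aggregate inside WHERE, which is not allowed

Fix: Compute the overall MAX in a subquery, then take MAX of rows below it

Corrected query:
SELECT MAX(reading) FROM sensors WHERE reading < (SELECT MAX(reading) FROM sensors)

Result:
MAX(reading)
------------
31.8        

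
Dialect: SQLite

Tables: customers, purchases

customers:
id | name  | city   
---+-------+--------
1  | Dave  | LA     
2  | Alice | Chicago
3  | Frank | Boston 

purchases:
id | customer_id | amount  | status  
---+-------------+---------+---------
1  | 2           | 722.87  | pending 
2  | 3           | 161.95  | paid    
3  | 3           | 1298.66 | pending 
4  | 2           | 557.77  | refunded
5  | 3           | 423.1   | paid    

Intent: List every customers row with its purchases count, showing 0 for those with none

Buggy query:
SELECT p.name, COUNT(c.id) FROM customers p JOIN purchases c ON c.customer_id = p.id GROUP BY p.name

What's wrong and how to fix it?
Bug: INNER JOIN drops customers rows that have no matching purchases rows

Fix: Switch to LEFT JOIN to retain unmatched parent rows

Corrected query:
SELECT p.name, COUNT(c.id) FROM customers p LEFT JOIN purchases c ON c.customer_id = p.id GROUP BY p.name

Result:
name  | COUNT(c.id)
------+------------
Alice | 2          
Dave  | 0          
Frank | 3          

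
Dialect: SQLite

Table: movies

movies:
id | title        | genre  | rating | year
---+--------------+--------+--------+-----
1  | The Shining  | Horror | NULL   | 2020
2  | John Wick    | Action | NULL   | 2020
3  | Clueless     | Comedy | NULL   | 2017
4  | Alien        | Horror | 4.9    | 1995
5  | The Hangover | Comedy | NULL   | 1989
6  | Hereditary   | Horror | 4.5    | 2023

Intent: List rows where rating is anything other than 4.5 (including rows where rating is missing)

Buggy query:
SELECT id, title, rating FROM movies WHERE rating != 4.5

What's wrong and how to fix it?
Bug: Inequality against NULL is unknown, not true; rows with NULL are dropped

Fix: Handle NULL separately with IS NULL alongside the inequality

Corrected query:
SELECT id, title, rating FROM movies WHERE rating != 4.5 OR rating IS NULL

Result:
id | title        | rating
---+--------------+-------
1  | The Shining  | NULL  
2  | John Wick    | NULL  
3  | Clueless     | NULL  
4  | Alien        | 4.9   
5  | The Hangover | NULL  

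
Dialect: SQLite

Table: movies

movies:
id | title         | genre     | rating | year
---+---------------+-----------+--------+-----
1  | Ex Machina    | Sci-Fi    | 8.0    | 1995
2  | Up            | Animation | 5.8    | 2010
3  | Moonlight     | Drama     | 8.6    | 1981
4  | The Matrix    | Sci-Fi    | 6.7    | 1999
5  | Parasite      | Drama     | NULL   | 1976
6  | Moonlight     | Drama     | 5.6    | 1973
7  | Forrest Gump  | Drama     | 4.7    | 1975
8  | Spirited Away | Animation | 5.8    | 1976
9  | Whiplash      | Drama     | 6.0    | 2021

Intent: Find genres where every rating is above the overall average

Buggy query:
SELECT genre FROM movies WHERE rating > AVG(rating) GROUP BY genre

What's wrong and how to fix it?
Bug: AVG() is an aggregate; it can't sit directly in WHERE

Fix: Compute the overall average in a scalar subquery and compare each group's MIN against it in HAVING

Corrected query:
SELECT genre FROM movies GROUP BY genre HAVING MIN(rating) > (SELECT AVG(rating) FROM movies)

Result:
genre 
------
Sci-Fi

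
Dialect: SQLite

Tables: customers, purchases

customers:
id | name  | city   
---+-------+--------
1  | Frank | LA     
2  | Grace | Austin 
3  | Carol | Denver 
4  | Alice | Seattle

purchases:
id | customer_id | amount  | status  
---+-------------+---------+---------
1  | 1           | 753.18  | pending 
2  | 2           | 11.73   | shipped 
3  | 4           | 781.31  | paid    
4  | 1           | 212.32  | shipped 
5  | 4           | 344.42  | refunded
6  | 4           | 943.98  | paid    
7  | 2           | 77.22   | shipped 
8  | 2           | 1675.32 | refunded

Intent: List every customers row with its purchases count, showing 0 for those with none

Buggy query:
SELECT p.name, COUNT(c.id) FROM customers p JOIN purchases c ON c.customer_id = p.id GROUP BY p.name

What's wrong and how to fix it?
Bug: An inner join excludes parents with zero children

Fix: Use LEFT JOIN so parents without children still appear (COUNT(c.id) gives 0)

Corrected query:
SELECT p.name, COUNT(c.id) FROM customers p LEFT JOIN purchases c ON c.customer_id = p.id GROUP BY p.name

Result:
name  | COUNT(c.id)
------+------------
Alice | 3          
Carol | 0          
Frank | 2          
Grace | 3          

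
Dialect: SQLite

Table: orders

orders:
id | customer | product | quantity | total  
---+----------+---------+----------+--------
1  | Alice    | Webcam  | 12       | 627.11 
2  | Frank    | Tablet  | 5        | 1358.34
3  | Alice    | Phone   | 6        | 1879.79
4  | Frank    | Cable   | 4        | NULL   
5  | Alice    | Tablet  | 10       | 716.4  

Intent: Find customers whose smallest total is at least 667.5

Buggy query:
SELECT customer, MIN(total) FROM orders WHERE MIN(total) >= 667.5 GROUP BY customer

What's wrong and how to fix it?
Bug: Aggregates like MIN are computed per group after WHERE runs

Fix: Replace WHERE with HAVING after the GROUP BY

Corrected query:
SELECT customer, MIN(total) FROM orders GROUP BY customer HAVING MIN(total) >= 667.5

Result:
customer | MIN(total)
---------+-----------
Frank    | 1358.34   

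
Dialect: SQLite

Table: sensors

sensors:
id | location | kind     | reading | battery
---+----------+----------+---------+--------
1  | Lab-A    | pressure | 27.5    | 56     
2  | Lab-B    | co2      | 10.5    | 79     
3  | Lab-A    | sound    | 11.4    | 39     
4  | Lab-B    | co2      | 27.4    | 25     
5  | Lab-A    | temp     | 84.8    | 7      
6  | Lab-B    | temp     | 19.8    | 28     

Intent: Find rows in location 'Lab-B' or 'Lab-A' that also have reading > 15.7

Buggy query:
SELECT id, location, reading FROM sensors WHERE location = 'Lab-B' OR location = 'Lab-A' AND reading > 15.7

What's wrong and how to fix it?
Bug: Without parentheses, AND is evaluated before OR, so the reading filter only applies to the 'Lab-A' branch

Fix: Add parentheses around the OR so the AND applies to both alternatives

Corrected query:
SELECT id, location, reading FROM sensors WHERE (location = 'Lab-B' OR location = 'Lab-A') AND reading > 15.7

Result:
id | location | reading
---+----------+--------
1  | Lab-A    | 27.5   
4  | Lab-B    | 27.4   
5  | Lab-A    | 84.8   
6  | Lab-B    | 19.8   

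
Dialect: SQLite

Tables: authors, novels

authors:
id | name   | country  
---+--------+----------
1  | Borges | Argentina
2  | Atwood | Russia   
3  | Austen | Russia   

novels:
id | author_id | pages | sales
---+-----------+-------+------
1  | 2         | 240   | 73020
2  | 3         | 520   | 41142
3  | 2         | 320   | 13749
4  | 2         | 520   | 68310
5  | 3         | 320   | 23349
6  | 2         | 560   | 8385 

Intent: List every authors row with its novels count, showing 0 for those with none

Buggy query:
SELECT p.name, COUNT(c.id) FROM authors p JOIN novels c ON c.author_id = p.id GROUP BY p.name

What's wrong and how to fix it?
Bug: INNER JOIN drops authors rows that have no matching novels rows

Fix: Use LEFT JOIN so parents without children still appear (COUNT(c.id) gives 0)

Corrected query:
SELECT p.name, COUNT(c.id) FROM authors p LEFT JOIN novels c ON c.author_id = p.id GROUP BY p.name

Result:
name   | COUNT(c.id)
-------+------------
Atwood | 4          
Austen | 2          
Borges | 0          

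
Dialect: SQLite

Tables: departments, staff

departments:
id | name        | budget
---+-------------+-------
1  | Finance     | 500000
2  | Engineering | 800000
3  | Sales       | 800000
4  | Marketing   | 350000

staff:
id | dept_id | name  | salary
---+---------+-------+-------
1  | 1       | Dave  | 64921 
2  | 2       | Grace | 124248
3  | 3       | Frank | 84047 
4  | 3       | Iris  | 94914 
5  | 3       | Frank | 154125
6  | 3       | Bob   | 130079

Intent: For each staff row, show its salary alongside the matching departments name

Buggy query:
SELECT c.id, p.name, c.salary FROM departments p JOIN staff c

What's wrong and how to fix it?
Bug: JOIN with no ON clause produces a cartesian product; every staff row pairs with every departments row

Fix: Add ON c.dept_id = p.id to the JOIN

Corrected query:
SELECT c.id, p.name, c.salary FROM departments p JOIN staff c ON c.dept_id = p.id

Result:
id | name        | salary
---+-------------+-------
1  | Finance     | 64921 
2  | Engineering | 124248
3  | Sales       | 84047 
4  | Sales       | 94914 
5  | Sales       | 154125
6  | Sales       | 130079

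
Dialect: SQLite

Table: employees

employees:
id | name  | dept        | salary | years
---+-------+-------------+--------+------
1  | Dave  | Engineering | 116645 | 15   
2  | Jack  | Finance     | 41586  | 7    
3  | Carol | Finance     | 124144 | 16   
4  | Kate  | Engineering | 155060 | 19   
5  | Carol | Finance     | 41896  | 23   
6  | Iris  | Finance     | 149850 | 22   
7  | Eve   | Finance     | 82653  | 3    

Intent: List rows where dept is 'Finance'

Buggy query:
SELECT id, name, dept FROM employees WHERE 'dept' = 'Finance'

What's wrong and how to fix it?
Bug: 'dept' in single quotes is a string literal, not the column; the comparison is literal-vs-literal and never true

Fix: Remove the quotes around the column name (or use double quotes for an identifier)

Corrected query:
SELECT id, name, dept FROM employees WHERE dept = 'Finance'

Result:
id | name  | dept   
---+-------+--------
2  | Jack  | Finance
3  | Carol | Finance
5  | Carol | Finance
6  | Iris  | Finance
7  | Eve   | Finance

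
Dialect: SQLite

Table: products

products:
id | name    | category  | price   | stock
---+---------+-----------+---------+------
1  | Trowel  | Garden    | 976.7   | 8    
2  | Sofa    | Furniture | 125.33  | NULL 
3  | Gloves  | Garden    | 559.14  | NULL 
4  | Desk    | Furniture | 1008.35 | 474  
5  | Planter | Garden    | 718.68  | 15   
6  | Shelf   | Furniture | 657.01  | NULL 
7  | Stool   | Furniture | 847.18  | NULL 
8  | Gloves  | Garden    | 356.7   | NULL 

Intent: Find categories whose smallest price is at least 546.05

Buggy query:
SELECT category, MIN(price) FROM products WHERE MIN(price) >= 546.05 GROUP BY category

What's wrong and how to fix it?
Bug: Aggregates like MIN are computed per group after WHERE runs

Fix: Use HAVING for the per-group MIN condition

Corrected query:
SELECT category, MIN(price) FROM products GROUP BY category HAVING MIN(price) >= 546.05

Result:
(no rows)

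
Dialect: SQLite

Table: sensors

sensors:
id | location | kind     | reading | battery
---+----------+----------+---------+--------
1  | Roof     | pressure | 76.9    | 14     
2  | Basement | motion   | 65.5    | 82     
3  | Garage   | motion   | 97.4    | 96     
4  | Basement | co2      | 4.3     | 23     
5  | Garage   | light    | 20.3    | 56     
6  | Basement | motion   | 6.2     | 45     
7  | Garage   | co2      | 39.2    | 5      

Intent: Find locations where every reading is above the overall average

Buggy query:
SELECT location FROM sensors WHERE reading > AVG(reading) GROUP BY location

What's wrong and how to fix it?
Bug: WHERE evaluates per row before aggregation, so AVG() is unavailable

Fix: Compute the overall average in a scalar subquery and compare each group's MIN against it in HAVING

Corrected query:
SELECT location FROM sensors GROUP BY location HAVING MIN(reading) > (SELECT AVG(reading) FROM sensors)

Result:
location
--------
Roof    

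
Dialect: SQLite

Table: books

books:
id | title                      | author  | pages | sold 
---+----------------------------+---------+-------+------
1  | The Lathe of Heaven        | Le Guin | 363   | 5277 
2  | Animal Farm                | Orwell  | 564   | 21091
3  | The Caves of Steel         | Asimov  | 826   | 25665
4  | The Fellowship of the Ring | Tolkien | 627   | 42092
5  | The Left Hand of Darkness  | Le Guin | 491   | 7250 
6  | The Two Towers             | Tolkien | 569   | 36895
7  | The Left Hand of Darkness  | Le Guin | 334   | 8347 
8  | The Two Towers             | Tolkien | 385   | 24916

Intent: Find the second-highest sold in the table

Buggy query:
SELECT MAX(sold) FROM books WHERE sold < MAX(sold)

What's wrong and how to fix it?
Bug: The inner MAX is an aggregate inside WHERE, which is not allowed

Fix: Compute the overall MAX in a subquery, then take MAX of rows below it

Corrected query:
SELECT MAX(sold) FROM books WHERE sold < (SELECT MAX(sold) FROM books)

Result:
MAX(sold)
---------
36895    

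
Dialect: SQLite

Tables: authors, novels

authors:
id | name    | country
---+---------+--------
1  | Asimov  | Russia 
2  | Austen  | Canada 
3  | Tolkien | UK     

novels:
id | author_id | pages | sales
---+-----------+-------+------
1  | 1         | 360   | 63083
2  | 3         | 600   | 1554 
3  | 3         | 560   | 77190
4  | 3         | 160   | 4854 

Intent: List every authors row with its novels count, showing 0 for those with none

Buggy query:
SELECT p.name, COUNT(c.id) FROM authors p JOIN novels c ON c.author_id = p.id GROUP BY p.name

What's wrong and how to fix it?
Bug: INNER JOIN drops authors rows that have no matching novels rows

Fix: Use LEFT JOIN so parents without children still appear (COUNT(c.id) gives 0)

Corrected query:
SELECT p.name, COUNT(c.id) FROM authors p LEFT JOIN novels c ON c.author_id = p.id GROUP BY p.name

Result:
name    | COUNT(c.id)
--------+------------
Asimov  | 1          
Austen  | 0          
Tolkien | 3          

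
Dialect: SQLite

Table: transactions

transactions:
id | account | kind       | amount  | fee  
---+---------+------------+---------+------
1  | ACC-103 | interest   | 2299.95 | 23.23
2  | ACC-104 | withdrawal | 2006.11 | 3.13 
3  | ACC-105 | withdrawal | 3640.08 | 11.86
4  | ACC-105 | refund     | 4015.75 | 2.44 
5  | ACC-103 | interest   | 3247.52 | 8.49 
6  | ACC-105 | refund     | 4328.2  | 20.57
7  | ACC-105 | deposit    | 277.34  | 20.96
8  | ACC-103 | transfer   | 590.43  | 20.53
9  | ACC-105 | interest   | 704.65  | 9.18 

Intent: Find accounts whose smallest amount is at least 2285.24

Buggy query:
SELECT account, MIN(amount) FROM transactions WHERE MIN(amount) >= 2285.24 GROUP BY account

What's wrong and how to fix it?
Bug: Aggregates like MIN are computed per group after WHERE runs

Fix: Use HAVING for the per-group MIN condition

Corrected query:
SELECT account, MIN(amount) FROM transactions GROUP BY account HAVING MIN(amount) >= 2285.24

Result:
(no rows)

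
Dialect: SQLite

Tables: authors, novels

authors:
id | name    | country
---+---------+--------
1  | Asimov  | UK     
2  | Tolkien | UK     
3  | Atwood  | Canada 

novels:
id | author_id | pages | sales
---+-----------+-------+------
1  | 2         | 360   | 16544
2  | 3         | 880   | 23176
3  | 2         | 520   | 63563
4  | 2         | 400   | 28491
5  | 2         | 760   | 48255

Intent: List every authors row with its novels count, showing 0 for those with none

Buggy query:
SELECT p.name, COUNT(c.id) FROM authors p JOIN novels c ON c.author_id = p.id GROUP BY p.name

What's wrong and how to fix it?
Bug: An inner join excludes parents with zero children

Fix: Switch to LEFT JOIN to retain unmatched parent rows

Corrected query:
SELECT p.name, COUNT(c.id) FROM authors p LEFT JOIN novels c ON c.author_id = p.id GROUP BY p.name

Result:
name    | COUNT(c.id)
--------+------------
Asimov  | 0          
Atwood  | 1          
Tolkien | 4          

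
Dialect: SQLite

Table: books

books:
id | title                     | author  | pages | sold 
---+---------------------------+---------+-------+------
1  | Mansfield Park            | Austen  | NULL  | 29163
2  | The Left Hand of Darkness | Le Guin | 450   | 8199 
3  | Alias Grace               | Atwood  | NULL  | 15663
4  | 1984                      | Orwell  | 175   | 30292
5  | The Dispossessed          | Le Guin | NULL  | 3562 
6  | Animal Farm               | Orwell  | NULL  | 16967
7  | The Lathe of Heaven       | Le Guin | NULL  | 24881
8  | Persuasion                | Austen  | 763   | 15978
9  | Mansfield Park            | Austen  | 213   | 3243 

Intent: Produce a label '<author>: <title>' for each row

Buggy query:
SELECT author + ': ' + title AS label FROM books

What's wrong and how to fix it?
Bug: '+' is numeric addition; on text columns SQLite converts them to 0 instead of concatenating

Fix: Use the || operator for string concatenation

Corrected query:
SELECT author || ': ' || title AS label FROM books

Result:
label                             
----------------------------------
Austen: Mansfield Park            
Le Guin: The Left Hand of Darkness
Atwood: Alias Grace               
Orwell: 1984                      
Le Guin: The Dispossessed         
Orwell: Animal Farm               
Le Guin: The Lathe of Heaven      
Austen: Persuasion                
Austen: Mansfield Park            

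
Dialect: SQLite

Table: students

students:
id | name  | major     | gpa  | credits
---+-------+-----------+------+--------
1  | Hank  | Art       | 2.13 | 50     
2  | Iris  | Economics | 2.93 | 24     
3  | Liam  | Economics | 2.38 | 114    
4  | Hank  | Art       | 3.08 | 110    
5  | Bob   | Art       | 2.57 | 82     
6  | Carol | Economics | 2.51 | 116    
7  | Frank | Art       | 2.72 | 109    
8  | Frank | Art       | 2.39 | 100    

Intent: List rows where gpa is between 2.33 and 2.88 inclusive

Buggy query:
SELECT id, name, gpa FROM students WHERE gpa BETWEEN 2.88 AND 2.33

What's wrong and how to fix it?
Bug: BETWEEN expects the lower bound first; with 2.88 AND 2.33 the range is empty

Fix: Swap the bounds so the smaller value comes first

Corrected query:
SELECT id, name, gpa FROM students WHERE gpa BETWEEN 2.33 AND 2.88

Result:
id | name  | gpa 
---+-------+-----
3  | Liam  | 2.38
5  | Bob   | 2.57
6  | Carol | 2.51
7  | Frank | 2.72
8  | Frank | 2.39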